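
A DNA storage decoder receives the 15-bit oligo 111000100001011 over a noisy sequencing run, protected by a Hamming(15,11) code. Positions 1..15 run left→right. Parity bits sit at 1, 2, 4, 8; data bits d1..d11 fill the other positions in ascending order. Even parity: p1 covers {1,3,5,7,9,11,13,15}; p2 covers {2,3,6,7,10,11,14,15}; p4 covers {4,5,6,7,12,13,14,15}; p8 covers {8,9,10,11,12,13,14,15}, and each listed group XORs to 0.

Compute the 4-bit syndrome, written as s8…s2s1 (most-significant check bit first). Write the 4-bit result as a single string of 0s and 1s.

1010

s1 (pos 1,3,5,7,9,11,13,15): 1⊕1⊕0⊕1⊕0⊕0⊕0⊕1 = 0
s2 (pos 2,3,6,7,10,11,14,15): 1⊕1⊕0⊕1⊕0⊕0⊕1⊕1 = 1
s4 (pos 4,5,6,7,12,13,14,15): 0⊕0⊕0⊕1⊕1⊕0⊕1⊕1 = 0
s8 (pos 8,9,10,11,12,13,14,15): 0⊕0⊕0⊕0⊕1⊕0⊕1⊕1 = 1
Syndrome s8…s1 = 1010 → error at position 10.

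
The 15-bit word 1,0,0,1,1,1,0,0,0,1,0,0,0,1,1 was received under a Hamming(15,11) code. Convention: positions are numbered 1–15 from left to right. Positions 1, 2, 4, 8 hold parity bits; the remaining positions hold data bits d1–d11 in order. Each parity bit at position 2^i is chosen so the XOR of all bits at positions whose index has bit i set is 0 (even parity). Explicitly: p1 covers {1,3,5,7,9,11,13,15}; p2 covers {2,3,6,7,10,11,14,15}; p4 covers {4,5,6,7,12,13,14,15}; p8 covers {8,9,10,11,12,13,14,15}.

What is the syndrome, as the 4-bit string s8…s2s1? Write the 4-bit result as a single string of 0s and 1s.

1101

s1 (pos 1,3,5,7,9,11,13,15): 1⊕0⊕1⊕0⊕0⊕0⊕0⊕1 = 1
s2 (pos 2,3,6,7,10,11,14,15): 0⊕0⊕1⊕0⊕1⊕0⊕1⊕1 = 0
s4 (pos 4,5,6,7,12,13,14,15): 1⊕1⊕1⊕0⊕0⊕0⊕1⊕1 = 1
s8 (pos 8,9,10,11,12,13,14,15): 0⊕0⊕1⊕0⊕0⊕0⊕1⊕1 = 1
Syndrome s8…s1 = 1101 → error at position 13.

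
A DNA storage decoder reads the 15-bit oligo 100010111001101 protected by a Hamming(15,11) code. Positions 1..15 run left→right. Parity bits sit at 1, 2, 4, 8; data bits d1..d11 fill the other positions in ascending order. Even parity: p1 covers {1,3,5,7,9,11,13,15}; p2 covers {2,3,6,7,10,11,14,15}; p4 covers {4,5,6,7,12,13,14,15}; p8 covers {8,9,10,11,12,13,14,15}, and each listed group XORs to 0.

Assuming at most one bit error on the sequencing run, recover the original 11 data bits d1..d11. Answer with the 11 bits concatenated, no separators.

s1 (pos 1,3,5,7,9,11,13,15): 1⊕0⊕1⊕1⊕1⊕0⊕1⊕1 = 0
s2 (pos 2,3,6,7,10,11,14,15): 0⊕0⊕0⊕1⊕0⊕0⊕0⊕1 = 0
s4 (pos 4,5,6,7,12,13,14,15): 0⊕1⊕0⊕1⊕1⊕1⊕0⊕1 = 1
s8 (pos 8,9,10,11,12,13,14,15): 1⊕1⊕0⊕0⊕1⊕1⊕0⊕1 = 1
Syndrome s8…s1 = 1100 → error at position 12.
Flip position 12: 100010111001101 → 100010111000101
Read data bits from positions 3,5,6,7,9,10,11,12,13,14,15: 01011000101

01011000101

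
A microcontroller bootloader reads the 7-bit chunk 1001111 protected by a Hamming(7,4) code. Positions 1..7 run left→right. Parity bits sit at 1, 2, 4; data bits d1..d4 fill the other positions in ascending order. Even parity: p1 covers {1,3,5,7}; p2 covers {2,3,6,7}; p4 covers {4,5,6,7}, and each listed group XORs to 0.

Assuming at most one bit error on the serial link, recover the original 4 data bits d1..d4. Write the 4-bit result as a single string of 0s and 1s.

0111

s1 (pos 1,3,5,7): 1⊕0⊕1⊕1 = 1
s2 (pos 2,3,6,7): 0⊕0⊕1⊕1 = 0
s4 (pos 4,5,6,7): 1⊕1⊕1⊕1 = 0
Syndrome s4…s1 = 001 → error at position 1.
Flip position 1: 1001111 → 0001111
Read data bits from positions 3,5,6,7: 0111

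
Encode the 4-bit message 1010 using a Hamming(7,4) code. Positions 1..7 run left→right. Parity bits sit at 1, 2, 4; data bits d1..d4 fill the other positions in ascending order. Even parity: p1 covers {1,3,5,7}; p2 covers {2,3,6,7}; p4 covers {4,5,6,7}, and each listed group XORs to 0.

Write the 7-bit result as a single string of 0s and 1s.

Place data at non-parity positions: p1 p2 1 p4 0 1 0
p1 (pos 1,3,5,7): XOR of data positions = 1⊕0⊕0 = 1
p2 (pos 2,3,6,7): XOR of data positions = 1⊕1⊕0 = 0
p4 (pos 4,5,6,7): XOR of data positions = 0⊕1⊕0 = 1
Codeword: 1011010

1011010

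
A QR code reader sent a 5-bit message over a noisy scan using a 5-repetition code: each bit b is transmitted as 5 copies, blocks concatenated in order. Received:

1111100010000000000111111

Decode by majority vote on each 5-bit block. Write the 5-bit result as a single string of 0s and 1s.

10001

Block 1 (11111): 5 ones → 1
Block 2 (00010): 1 one → 0
Block 3 (00000): 0 ones → 0
Block 4 (00001): 1 one → 0
Block 5 (11111): 5 ones → 1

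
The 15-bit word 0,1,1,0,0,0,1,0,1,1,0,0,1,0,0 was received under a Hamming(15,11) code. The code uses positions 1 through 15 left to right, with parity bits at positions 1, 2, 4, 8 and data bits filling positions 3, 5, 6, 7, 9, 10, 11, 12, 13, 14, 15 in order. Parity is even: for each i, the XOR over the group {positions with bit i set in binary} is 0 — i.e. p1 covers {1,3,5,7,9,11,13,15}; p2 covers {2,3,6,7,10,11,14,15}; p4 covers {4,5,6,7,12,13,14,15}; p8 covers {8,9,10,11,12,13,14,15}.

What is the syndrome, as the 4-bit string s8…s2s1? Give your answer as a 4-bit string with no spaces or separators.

1000

s1 (pos 1,3,5,7,9,11,13,15): 0⊕1⊕0⊕1⊕1⊕0⊕1⊕0 = 0
s2 (pos 2,3,6,7,10,11,14,15): 1⊕1⊕0⊕1⊕1⊕0⊕0⊕0 = 0
s4 (pos 4,5,6,7,12,13,14,15): 0⊕0⊕0⊕1⊕0⊕1⊕0⊕0 = 0
s8 (pos 8,9,10,11,12,13,14,15): 0⊕1⊕1⊕0⊕0⊕1⊕0⊕0 = 1
Syndrome s8…s1 = 1000 → error at position 8.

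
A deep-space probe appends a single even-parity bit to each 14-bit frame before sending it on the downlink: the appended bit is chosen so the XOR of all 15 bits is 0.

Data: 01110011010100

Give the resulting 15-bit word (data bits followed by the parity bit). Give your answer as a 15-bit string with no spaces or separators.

011100110101001

XOR of the 14 data bits: 0⊕1⊕1⊕1⊕0⊕0⊕1⊕1⊕0⊕1⊕0⊕1⊕0⊕0 = 1
Parity bit = 1 (so all 15 bits XOR to 0).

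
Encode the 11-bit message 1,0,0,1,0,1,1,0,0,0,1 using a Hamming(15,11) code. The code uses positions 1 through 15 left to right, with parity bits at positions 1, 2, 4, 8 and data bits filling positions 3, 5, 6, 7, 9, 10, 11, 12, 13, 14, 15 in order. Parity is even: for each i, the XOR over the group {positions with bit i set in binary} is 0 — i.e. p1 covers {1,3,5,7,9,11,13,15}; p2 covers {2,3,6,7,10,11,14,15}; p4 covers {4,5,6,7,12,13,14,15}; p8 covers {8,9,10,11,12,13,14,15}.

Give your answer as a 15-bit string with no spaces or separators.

011000110110001

Place data at non-parity positions: p1 p2 1 p4 0 0 1 p8 0 1 1 0 0 0 1
p1 (pos 1,3,5,7,9,11,13,15): XOR of data positions = 1⊕0⊕1⊕0⊕1⊕0⊕1 = 0
p2 (pos 2,3,6,7,10,11,14,15): XOR of data positions = 1⊕0⊕1⊕1⊕1⊕0⊕1 = 1
p4 (pos 4,5,6,7,12,13,14,15): XOR of data positions = 0⊕0⊕1⊕0⊕0⊕0⊕1 = 0
p8 (pos 8,9,10,11,12,13,14,15): XOR of data positions = 0⊕1⊕1⊕0⊕0⊕0⊕1 = 1
Codeword: 011000110110001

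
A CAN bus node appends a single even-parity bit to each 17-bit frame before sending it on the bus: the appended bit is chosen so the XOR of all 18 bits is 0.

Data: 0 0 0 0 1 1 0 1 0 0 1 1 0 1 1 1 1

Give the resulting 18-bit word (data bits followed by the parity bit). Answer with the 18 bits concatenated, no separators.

000011010011011111

XOR of the 17 data bits: 0⊕0⊕0⊕0⊕1⊕1⊕0⊕1⊕0⊕0⊕1⊕1⊕0⊕1⊕1⊕1⊕1 = 1
Parity bit = 1 (so all 18 bits XOR to 0).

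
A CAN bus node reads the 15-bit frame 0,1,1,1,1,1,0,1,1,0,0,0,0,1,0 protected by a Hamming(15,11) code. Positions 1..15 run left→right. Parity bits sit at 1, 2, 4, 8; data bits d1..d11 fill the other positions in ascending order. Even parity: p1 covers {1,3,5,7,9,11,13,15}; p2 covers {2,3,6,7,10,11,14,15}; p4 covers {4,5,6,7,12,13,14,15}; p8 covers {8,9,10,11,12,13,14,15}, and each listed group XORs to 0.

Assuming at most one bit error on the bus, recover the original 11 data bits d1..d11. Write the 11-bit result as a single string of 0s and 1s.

s1 (pos 1,3,5,7,9,11,13,15): 0⊕1⊕1⊕0⊕1⊕0⊕0⊕0 = 1
s2 (pos 2,3,6,7,10,11,14,15): 1⊕1⊕1⊕0⊕0⊕0⊕1⊕0 = 0
s4 (pos 4,5,6,7,12,13,14,15): 1⊕1⊕1⊕0⊕0⊕0⊕1⊕0 = 0
s8 (pos 8,9,10,11,12,13,14,15): 1⊕1⊕0⊕0⊕0⊕0⊕1⊕0 = 1
Syndrome s8…s1 = 1001 → error at position 9.
Flip position 9: 011111011000010 → 011111010000010
Read data bits from positions 3,5,6,7,9,10,11,12,13,14,15: 11100000010

11100000010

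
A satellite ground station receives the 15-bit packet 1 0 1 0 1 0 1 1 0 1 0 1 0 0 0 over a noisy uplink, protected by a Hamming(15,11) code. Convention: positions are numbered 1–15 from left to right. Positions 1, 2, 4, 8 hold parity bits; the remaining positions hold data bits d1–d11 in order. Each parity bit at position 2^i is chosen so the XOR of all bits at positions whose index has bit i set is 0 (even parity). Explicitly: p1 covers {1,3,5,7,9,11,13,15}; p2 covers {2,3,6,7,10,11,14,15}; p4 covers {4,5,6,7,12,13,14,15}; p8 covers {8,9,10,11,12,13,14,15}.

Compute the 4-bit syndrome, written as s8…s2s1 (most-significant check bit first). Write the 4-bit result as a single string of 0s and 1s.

1110

s1 (pos 1,3,5,7,9,11,13,15): 1⊕1⊕1⊕1⊕0⊕0⊕0⊕0 = 0
s2 (pos 2,3,6,7,10,11,14,15): 0⊕1⊕0⊕1⊕1⊕0⊕0⊕0 = 1
s4 (pos 4,5,6,7,12,13,14,15): 0⊕1⊕0⊕1⊕1⊕0⊕0⊕0 = 1
s8 (pos 8,9,10,11,12,13,14,15): 1⊕0⊕1⊕0⊕1⊕0⊕0⊕0 = 1
Syndrome s8…s1 = 1110 → error at position 14.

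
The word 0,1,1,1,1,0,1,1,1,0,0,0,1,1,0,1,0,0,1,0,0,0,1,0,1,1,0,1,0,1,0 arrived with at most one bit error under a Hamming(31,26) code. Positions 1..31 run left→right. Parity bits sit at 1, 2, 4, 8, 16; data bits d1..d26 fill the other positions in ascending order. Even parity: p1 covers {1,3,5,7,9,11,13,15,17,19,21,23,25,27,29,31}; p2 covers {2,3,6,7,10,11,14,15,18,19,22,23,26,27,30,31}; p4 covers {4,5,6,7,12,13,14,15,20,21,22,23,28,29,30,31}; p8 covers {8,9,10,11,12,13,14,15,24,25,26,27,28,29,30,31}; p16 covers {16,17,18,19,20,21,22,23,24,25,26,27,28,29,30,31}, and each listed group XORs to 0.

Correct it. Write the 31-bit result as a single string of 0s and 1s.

s1 (pos 1,3,5,7,9,11,13,15,17,19,21,23,25,27,29,31): 0⊕1⊕1⊕1⊕1⊕0⊕1⊕0⊕0⊕1⊕0⊕1⊕1⊕0⊕0⊕0 = 0
s2 (pos 2,3,6,7,10,11,14,15,18,19,22,23,26,27,30,31): 1⊕1⊕0⊕1⊕0⊕0⊕1⊕0⊕0⊕1⊕0⊕1⊕1⊕0⊕1⊕0 = 0
s4 (pos 4,5,6,7,12,13,14,15,20,21,22,23,28,29,30,31): 1⊕1⊕0⊕1⊕0⊕1⊕1⊕0⊕0⊕0⊕0⊕1⊕1⊕0⊕1⊕0 = 0
s8 (pos 8,9,10,11,12,13,14,15,24,25,26,27,28,29,30,31): 1⊕1⊕0⊕0⊕0⊕1⊕1⊕0⊕0⊕1⊕1⊕0⊕1⊕0⊕1⊕0 = 0
s16 (pos 16,17,18,19,20,21,22,23,24,25,26,27,28,29,30,31): 1⊕0⊕0⊕1⊕0⊕0⊕0⊕1⊕0⊕1⊕1⊕0⊕1⊕0⊕1⊕0 = 1
Syndrome s16…s1 = 10000 → error at position 16.
Flip position 16: 0111101110001101001000101101010 → 0111101110001100001000101101010

0111101110001100001000101101010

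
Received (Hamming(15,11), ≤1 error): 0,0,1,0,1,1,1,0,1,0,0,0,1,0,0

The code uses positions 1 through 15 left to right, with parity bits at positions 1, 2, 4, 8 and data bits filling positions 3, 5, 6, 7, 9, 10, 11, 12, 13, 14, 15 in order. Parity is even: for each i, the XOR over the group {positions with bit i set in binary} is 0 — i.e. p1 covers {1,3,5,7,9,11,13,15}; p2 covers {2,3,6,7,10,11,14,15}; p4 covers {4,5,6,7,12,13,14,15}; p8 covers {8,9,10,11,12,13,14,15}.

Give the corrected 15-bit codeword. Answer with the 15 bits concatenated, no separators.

s1 (pos 1,3,5,7,9,11,13,15): 0⊕1⊕1⊕1⊕1⊕0⊕1⊕0 = 1
s2 (pos 2,3,6,7,10,11,14,15): 0⊕1⊕1⊕1⊕0⊕0⊕0⊕0 = 1
s4 (pos 4,5,6,7,12,13,14,15): 0⊕1⊕1⊕1⊕0⊕1⊕0⊕0 = 0
s8 (pos 8,9,10,11,12,13,14,15): 0⊕1⊕0⊕0⊕0⊕1⊕0⊕0 = 0
Syndrome s8…s1 = 0011 → error at position 3.
Flip position 3: 001011101000100 → 000011101000100

000011101000100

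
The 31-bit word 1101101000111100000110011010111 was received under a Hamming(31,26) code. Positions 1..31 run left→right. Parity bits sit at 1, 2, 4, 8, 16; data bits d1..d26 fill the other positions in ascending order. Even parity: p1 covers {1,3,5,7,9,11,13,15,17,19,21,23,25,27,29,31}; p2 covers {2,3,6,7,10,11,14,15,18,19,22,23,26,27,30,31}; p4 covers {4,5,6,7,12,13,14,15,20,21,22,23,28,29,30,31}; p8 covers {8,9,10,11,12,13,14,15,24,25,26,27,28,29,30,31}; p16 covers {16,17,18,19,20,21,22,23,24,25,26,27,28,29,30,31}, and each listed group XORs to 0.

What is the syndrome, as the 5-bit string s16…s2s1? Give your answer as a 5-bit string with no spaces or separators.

s1 (pos 1,3,5,7,9,11,13,15,17,19,21,23,25,27,29,31): 1⊕0⊕1⊕1⊕0⊕1⊕1⊕0⊕0⊕0⊕1⊕0⊕1⊕1⊕1⊕1 = 0
s2 (pos 2,3,6,7,10,11,14,15,18,19,22,23,26,27,30,31): 1⊕0⊕0⊕1⊕0⊕1⊕1⊕0⊕0⊕0⊕0⊕0⊕0⊕1⊕1⊕1 = 1
s4 (pos 4,5,6,7,12,13,14,15,20,21,22,23,28,29,30,31): 1⊕1⊕0⊕1⊕1⊕1⊕1⊕0⊕1⊕1⊕0⊕0⊕0⊕1⊕1⊕1 = 1
s8 (pos 8,9,10,11,12,13,14,15,24,25,26,27,28,29,30,31): 0⊕0⊕0⊕1⊕1⊕1⊕1⊕0⊕1⊕1⊕0⊕1⊕0⊕1⊕1⊕1 = 0
s16 (pos 16,17,18,19,20,21,22,23,24,25,26,27,28,29,30,31): 0⊕0⊕0⊕0⊕1⊕1⊕0⊕0⊕1⊕1⊕0⊕1⊕0⊕1⊕1⊕1 = 0
Syndrome s16…s1 = 00110 → error at position 6.

00110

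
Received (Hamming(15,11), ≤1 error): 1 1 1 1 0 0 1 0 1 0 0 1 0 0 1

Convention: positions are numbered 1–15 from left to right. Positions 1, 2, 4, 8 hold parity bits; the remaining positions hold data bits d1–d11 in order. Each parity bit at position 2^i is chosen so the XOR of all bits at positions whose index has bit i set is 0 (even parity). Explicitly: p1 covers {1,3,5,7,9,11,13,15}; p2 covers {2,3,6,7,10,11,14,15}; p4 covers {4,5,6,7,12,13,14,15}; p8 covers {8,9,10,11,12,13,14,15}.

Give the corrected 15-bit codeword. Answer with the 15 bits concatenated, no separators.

111100100001001

s1 (pos 1,3,5,7,9,11,13,15): 1⊕1⊕0⊕1⊕1⊕0⊕0⊕1 = 1
s2 (pos 2,3,6,7,10,11,14,15): 1⊕1⊕0⊕1⊕0⊕0⊕0⊕1 = 0
s4 (pos 4,5,6,7,12,13,14,15): 1⊕0⊕0⊕1⊕1⊕0⊕0⊕1 = 0
s8 (pos 8,9,10,11,12,13,14,15): 0⊕1⊕0⊕0⊕1⊕0⊕0⊕1 = 1
Syndrome s8…s1 = 1001 → error at position 9.
Flip position 9: 111100101001001 → 111100100001001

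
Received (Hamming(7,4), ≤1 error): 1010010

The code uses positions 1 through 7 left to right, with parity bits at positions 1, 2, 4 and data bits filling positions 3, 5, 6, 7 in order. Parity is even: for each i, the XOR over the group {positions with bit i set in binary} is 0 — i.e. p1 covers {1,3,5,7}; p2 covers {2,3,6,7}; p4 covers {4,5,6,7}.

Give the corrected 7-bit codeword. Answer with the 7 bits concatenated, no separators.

1011010

s1 (pos 1,3,5,7): 1⊕1⊕0⊕0 = 0
s2 (pos 2,3,6,7): 0⊕1⊕1⊕0 = 0
s4 (pos 4,5,6,7): 0⊕0⊕1⊕0 = 1
Syndrome s4…s1 = 100 → error at position 4.
Flip position 4: 1010010 → 1011010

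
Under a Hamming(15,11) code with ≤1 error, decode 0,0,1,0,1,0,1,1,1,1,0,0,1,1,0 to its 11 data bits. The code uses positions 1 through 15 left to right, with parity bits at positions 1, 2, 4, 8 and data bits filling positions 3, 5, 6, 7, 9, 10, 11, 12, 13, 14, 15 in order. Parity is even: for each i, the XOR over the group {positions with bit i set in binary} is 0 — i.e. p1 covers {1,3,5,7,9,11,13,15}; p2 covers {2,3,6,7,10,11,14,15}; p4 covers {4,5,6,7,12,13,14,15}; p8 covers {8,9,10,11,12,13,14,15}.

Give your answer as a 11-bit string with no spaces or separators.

s1 (pos 1,3,5,7,9,11,13,15): 0⊕1⊕1⊕1⊕1⊕0⊕1⊕0 = 1
s2 (pos 2,3,6,7,10,11,14,15): 0⊕1⊕0⊕1⊕1⊕0⊕1⊕0 = 0
s4 (pos 4,5,6,7,12,13,14,15): 0⊕1⊕0⊕1⊕0⊕1⊕1⊕0 = 0
s8 (pos 8,9,10,11,12,13,14,15): 1⊕1⊕1⊕0⊕0⊕1⊕1⊕0 = 1
Syndrome s8…s1 = 1001 → error at position 9.
Flip position 9: 001010111100110 → 001010110100110
Read data bits from positions 3,5,6,7,9,10,11,12,13,14,15: 11010100110

11010100110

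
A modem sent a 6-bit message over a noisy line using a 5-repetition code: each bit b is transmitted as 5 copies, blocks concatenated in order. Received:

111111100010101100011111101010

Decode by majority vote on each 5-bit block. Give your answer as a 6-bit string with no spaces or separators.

Block 1 (11111): 5 ones → 1
Block 2 (11000): 2 ones → 0
Block 3 (10101): 3 ones → 1
Block 4 (10001): 2 ones → 0
Block 5 (11111): 5 ones → 1
Block 6 (01010): 2 ones → 0

101010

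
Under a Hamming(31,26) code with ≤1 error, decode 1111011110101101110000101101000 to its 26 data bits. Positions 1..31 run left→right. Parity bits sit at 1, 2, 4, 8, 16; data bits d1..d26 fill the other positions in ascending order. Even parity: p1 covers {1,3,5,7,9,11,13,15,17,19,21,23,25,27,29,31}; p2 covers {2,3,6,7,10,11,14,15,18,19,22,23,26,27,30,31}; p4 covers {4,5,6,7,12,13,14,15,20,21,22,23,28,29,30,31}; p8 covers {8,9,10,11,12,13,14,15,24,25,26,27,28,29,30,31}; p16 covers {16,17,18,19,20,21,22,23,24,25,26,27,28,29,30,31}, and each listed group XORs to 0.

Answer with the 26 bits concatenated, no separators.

10111010110110000001101000

s1 (pos 1,3,5,7,9,11,13,15,17,19,21,23,25,27,29,31): 1⊕1⊕0⊕1⊕1⊕1⊕1⊕0⊕1⊕0⊕0⊕1⊕1⊕0⊕0⊕0 = 1
s2 (pos 2,3,6,7,10,11,14,15,18,19,22,23,26,27,30,31): 1⊕1⊕1⊕1⊕0⊕1⊕1⊕0⊕1⊕0⊕0⊕1⊕1⊕0⊕0⊕0 = 1
s4 (pos 4,5,6,7,12,13,14,15,20,21,22,23,28,29,30,31): 1⊕0⊕1⊕1⊕0⊕1⊕1⊕0⊕0⊕0⊕0⊕1⊕1⊕0⊕0⊕0 = 1
s8 (pos 8,9,10,11,12,13,14,15,24,25,26,27,28,29,30,31): 1⊕1⊕0⊕1⊕0⊕1⊕1⊕0⊕0⊕1⊕1⊕0⊕1⊕0⊕0⊕0 = 0
s16 (pos 16,17,18,19,20,21,22,23,24,25,26,27,28,29,30,31): 1⊕1⊕1⊕0⊕0⊕0⊕0⊕1⊕0⊕1⊕1⊕0⊕1⊕0⊕0⊕0 = 1
Syndrome s16…s1 = 10111 → error at position 23.
Flip position 23: 1111011110101101110000101101000 → 1111011110101101110000001101000
Read data bits from positions 3,5,6,7,9,10,11,12,13,14,15,17,18,19,20,21,22,23,24,25,26,27,28,29,30,31: 10111010110110000001101000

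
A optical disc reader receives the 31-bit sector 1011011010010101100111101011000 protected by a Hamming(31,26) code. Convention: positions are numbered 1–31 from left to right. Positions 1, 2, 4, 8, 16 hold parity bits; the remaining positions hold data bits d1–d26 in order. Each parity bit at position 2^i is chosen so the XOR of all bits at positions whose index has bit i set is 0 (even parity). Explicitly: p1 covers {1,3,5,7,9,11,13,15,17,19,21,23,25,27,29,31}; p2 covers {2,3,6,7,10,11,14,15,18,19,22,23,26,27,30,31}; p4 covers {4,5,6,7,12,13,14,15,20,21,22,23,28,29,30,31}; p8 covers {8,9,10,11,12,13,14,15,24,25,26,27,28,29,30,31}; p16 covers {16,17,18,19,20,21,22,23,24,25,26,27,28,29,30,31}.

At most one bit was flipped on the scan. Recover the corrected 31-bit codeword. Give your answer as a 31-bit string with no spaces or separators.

s1 (pos 1,3,5,7,9,11,13,15,17,19,21,23,25,27,29,31): 1⊕1⊕0⊕1⊕1⊕0⊕0⊕0⊕1⊕0⊕1⊕1⊕1⊕1⊕0⊕0 = 1
s2 (pos 2,3,6,7,10,11,14,15,18,19,22,23,26,27,30,31): 0⊕1⊕1⊕1⊕0⊕0⊕1⊕0⊕0⊕0⊕1⊕1⊕0⊕1⊕0⊕0 = 1
s4 (pos 4,5,6,7,12,13,14,15,20,21,22,23,28,29,30,31): 1⊕0⊕1⊕1⊕1⊕0⊕1⊕0⊕1⊕1⊕1⊕1⊕1⊕0⊕0⊕0 = 0
s8 (pos 8,9,10,11,12,13,14,15,24,25,26,27,28,29,30,31): 0⊕1⊕0⊕0⊕1⊕0⊕1⊕0⊕0⊕1⊕0⊕1⊕1⊕0⊕0⊕0 = 0
s16 (pos 16,17,18,19,20,21,22,23,24,25,26,27,28,29,30,31): 1⊕1⊕0⊕0⊕1⊕1⊕1⊕1⊕0⊕1⊕0⊕1⊕1⊕0⊕0⊕0 = 1
Syndrome s16…s1 = 10011 → error at position 19.
Flip position 19: 1011011010010101100111101011000 → 1011011010010101101111101011000

1011011010010101101111101011000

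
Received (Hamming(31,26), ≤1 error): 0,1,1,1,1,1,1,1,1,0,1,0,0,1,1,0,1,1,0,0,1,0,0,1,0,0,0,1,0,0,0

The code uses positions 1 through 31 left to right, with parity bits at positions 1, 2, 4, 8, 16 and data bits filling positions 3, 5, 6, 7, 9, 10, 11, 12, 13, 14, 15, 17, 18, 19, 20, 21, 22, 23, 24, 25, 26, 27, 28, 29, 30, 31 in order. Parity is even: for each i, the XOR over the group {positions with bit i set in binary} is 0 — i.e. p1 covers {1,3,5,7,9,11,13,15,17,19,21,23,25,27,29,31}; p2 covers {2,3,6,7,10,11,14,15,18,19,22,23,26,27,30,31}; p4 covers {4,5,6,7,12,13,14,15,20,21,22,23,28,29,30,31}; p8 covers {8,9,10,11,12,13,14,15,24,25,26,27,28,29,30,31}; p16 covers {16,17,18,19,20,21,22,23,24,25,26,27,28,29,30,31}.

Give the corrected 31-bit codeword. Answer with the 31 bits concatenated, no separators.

s1 (pos 1,3,5,7,9,11,13,15,17,19,21,23,25,27,29,31): 0⊕1⊕1⊕1⊕1⊕1⊕0⊕1⊕1⊕0⊕1⊕0⊕0⊕0⊕0⊕0 = 0
s2 (pos 2,3,6,7,10,11,14,15,18,19,22,23,26,27,30,31): 1⊕1⊕1⊕1⊕0⊕1⊕1⊕1⊕1⊕0⊕0⊕0⊕0⊕0⊕0⊕0 = 0
s4 (pos 4,5,6,7,12,13,14,15,20,21,22,23,28,29,30,31): 1⊕1⊕1⊕1⊕0⊕0⊕1⊕1⊕0⊕1⊕0⊕0⊕1⊕0⊕0⊕0 = 0
s8 (pos 8,9,10,11,12,13,14,15,24,25,26,27,28,29,30,31): 1⊕1⊕0⊕1⊕0⊕0⊕1⊕1⊕1⊕0⊕0⊕0⊕1⊕0⊕0⊕0 = 1
s16 (pos 16,17,18,19,20,21,22,23,24,25,26,27,28,29,30,31): 0⊕1⊕1⊕0⊕0⊕1⊕0⊕0⊕1⊕0⊕0⊕0⊕1⊕0⊕0⊕0 = 1
Syndrome s16…s1 = 11000 → error at position 24.
Flip position 24: 0111111110100110110010010001000 → 0111111110100110110010000001000

0111111110100110110010000001000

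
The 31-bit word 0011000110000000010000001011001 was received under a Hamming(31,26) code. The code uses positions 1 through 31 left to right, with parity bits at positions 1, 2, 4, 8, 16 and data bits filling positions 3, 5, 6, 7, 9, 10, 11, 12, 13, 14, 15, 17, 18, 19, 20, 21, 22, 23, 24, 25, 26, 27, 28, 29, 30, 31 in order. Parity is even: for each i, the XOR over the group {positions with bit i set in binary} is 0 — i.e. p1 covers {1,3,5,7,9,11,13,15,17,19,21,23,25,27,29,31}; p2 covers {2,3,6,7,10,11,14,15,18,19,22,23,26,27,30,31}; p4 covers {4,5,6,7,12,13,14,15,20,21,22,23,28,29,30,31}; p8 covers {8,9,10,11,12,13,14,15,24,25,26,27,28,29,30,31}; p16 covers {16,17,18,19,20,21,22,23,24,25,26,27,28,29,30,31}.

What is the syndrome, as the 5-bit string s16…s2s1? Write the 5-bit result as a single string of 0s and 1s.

s1 (pos 1,3,5,7,9,11,13,15,17,19,21,23,25,27,29,31): 0⊕1⊕0⊕0⊕1⊕0⊕0⊕0⊕0⊕0⊕0⊕0⊕1⊕1⊕0⊕1 = 1
s2 (pos 2,3,6,7,10,11,14,15,18,19,22,23,26,27,30,31): 0⊕1⊕0⊕0⊕0⊕0⊕0⊕0⊕1⊕0⊕0⊕0⊕0⊕1⊕0⊕1 = 0
s4 (pos 4,5,6,7,12,13,14,15,20,21,22,23,28,29,30,31): 1⊕0⊕0⊕0⊕0⊕0⊕0⊕0⊕0⊕0⊕0⊕0⊕1⊕0⊕0⊕1 = 1
s8 (pos 8,9,10,11,12,13,14,15,24,25,26,27,28,29,30,31): 1⊕1⊕0⊕0⊕0⊕0⊕0⊕0⊕0⊕1⊕0⊕1⊕1⊕0⊕0⊕1 = 0
s16 (pos 16,17,18,19,20,21,22,23,24,25,26,27,28,29,30,31): 0⊕0⊕1⊕0⊕0⊕0⊕0⊕0⊕0⊕1⊕0⊕1⊕1⊕0⊕0⊕1 = 1
Syndrome s16…s1 = 10101 → error at position 21.

10101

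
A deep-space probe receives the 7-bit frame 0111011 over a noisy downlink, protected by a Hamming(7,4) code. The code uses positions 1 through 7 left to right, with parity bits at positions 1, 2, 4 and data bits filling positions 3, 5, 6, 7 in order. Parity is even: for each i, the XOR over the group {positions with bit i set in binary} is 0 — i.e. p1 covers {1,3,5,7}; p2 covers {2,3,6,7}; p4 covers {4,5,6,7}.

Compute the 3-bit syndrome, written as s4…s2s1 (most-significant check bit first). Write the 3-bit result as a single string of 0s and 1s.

s1 (pos 1,3,5,7): 0⊕1⊕0⊕1 = 0
s2 (pos 2,3,6,7): 1⊕1⊕1⊕1 = 0
s4 (pos 4,5,6,7): 1⊕0⊕1⊕1 = 1
Syndrome s4…s1 = 100 → error at position 4.

100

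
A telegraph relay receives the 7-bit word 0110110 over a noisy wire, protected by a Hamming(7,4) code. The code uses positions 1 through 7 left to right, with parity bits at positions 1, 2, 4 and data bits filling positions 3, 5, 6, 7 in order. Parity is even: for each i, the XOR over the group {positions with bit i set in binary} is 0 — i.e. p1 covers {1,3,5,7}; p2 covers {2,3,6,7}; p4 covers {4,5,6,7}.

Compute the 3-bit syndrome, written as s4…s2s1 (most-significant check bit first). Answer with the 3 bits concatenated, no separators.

s1 (pos 1,3,5,7): 0⊕1⊕1⊕0 = 0
s2 (pos 2,3,6,7): 1⊕1⊕1⊕0 = 1
s4 (pos 4,5,6,7): 0⊕1⊕1⊕0 = 0
Syndrome s4…s1 = 010 → error at position 2.

010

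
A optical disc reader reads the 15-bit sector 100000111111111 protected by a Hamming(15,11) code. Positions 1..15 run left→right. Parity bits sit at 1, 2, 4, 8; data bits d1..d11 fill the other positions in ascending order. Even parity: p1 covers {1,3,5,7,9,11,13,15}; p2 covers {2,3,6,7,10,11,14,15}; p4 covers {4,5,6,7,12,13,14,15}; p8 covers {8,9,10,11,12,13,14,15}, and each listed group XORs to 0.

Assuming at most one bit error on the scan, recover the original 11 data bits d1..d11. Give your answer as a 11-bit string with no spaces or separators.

00111111111

s1 (pos 1,3,5,7,9,11,13,15): 1⊕0⊕0⊕1⊕1⊕1⊕1⊕1 = 0
s2 (pos 2,3,6,7,10,11,14,15): 0⊕0⊕0⊕1⊕1⊕1⊕1⊕1 = 1
s4 (pos 4,5,6,7,12,13,14,15): 0⊕0⊕0⊕1⊕1⊕1⊕1⊕1 = 1
s8 (pos 8,9,10,11,12,13,14,15): 1⊕1⊕1⊕1⊕1⊕1⊕1⊕1 = 0
Syndrome s8…s1 = 0110 → error at position 6.
Flip position 6: 100000111111111 → 100001111111111
Read data bits from positions 3,5,6,7,9,10,11,12,13,14,15: 00111111111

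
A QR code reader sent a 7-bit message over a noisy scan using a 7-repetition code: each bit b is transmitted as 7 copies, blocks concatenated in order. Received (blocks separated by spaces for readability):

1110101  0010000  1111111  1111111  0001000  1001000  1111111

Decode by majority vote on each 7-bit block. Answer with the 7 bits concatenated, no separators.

1011001

Block 1 (1110101): 5 ones → 1
Block 2 (0010000): 1 one → 0
Block 3 (1111111): 7 ones → 1
Block 4 (1111111): 7 ones → 1
Block 5 (0001000): 1 one → 0
Block 6 (1001000): 2 ones → 0
Block 7 (1111111): 7 ones → 1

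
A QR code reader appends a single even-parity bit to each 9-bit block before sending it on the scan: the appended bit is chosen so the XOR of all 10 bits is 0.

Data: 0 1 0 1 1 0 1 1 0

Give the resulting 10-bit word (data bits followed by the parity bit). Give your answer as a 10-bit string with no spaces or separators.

XOR of the 9 data bits: 0⊕1⊕0⊕1⊕1⊕0⊕1⊕1⊕0 = 1
Parity bit = 1 (so all 10 bits XOR to 0).

0101101101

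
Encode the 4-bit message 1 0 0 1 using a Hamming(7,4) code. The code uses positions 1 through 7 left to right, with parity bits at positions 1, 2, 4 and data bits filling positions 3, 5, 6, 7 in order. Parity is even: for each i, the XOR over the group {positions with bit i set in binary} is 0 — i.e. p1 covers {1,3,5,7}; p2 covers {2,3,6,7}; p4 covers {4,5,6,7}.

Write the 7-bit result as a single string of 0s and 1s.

Place data at non-parity positions: p1 p2 1 p4 0 0 1
p1 (pos 1,3,5,7): XOR of data positions = 1⊕0⊕1 = 0
p2 (pos 2,3,6,7): XOR of data positions = 1⊕0⊕1 = 0
p4 (pos 4,5,6,7): XOR of data positions = 0⊕0⊕1 = 1
Codeword: 0011001

0011001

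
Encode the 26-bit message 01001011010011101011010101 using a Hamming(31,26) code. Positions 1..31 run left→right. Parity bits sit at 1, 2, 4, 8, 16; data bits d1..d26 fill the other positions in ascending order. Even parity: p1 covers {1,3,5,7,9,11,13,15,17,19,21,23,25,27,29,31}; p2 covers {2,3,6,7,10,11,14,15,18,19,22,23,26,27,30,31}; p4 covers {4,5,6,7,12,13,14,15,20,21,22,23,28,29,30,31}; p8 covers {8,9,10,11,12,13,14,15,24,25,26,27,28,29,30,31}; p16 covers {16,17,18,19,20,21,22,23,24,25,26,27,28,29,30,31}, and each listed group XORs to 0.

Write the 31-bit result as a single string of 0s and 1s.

0101100110110101011101011010101

Place data at non-parity positions: p1 p2 0 p4 1 0 0 p8 1 0 1 1 0 1 0 p16 0 1 1 1 0 1 0 1 1 0 1 0 1 0 1
p1 (pos 1,3,5,7,9,11,13,15,17,19,21,23,25,27,29,31): XOR of data positions = 0⊕1⊕0⊕1⊕1⊕0⊕0⊕0⊕1⊕0⊕0⊕1⊕1⊕1⊕1 = 0
p2 (pos 2,3,6,7,10,11,14,15,18,19,22,23,26,27,30,31): XOR of data positions = 0⊕0⊕0⊕0⊕1⊕1⊕0⊕1⊕1⊕1⊕0⊕0⊕1⊕0⊕1 = 1
p4 (pos 4,5,6,7,12,13,14,15,20,21,22,23,28,29,30,31): XOR of data positions = 1⊕0⊕0⊕1⊕0⊕1⊕0⊕1⊕0⊕1⊕0⊕0⊕1⊕0⊕1 = 1
p8 (pos 8,9,10,11,12,13,14,15,24,25,26,27,28,29,30,31): XOR of data positions = 1⊕0⊕1⊕1⊕0⊕1⊕0⊕1⊕1⊕0⊕1⊕0⊕1⊕0⊕1 = 1
p16 (pos 16,17,18,19,20,21,22,23,24,25,26,27,28,29,30,31): XOR of data positions = 0⊕1⊕1⊕1⊕0⊕1⊕0⊕1⊕1⊕0⊕1⊕0⊕1⊕0⊕1 = 1
Codeword: 0101100110110101011101011010101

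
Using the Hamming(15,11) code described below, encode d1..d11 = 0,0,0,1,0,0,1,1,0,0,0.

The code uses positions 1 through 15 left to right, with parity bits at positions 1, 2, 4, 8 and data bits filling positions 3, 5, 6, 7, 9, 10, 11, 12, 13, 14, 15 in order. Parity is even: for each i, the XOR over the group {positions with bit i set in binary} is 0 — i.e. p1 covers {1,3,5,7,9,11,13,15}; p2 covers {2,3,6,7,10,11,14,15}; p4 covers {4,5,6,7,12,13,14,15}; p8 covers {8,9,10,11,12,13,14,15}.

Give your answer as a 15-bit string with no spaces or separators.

Place data at non-parity positions: p1 p2 0 p4 0 0 1 p8 0 0 1 1 0 0 0
p1 (pos 1,3,5,7,9,11,13,15): XOR of data positions = 0⊕0⊕1⊕0⊕1⊕0⊕0 = 0
p2 (pos 2,3,6,7,10,11,14,15): XOR of data positions = 0⊕0⊕1⊕0⊕1⊕0⊕0 = 0
p4 (pos 4,5,6,7,12,13,14,15): XOR of data positions = 0⊕0⊕1⊕1⊕0⊕0⊕0 = 0
p8 (pos 8,9,10,11,12,13,14,15): XOR of data positions = 0⊕0⊕1⊕1⊕0⊕0⊕0 = 0
Codeword: 000000100011000

000000100011000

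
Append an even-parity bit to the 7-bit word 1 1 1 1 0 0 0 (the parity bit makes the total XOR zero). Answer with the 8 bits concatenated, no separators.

XOR of the 7 data bits: 1⊕1⊕1⊕1⊕0⊕0⊕0 = 0
Parity bit = 0 (so all 8 bits XOR to 0).

11110000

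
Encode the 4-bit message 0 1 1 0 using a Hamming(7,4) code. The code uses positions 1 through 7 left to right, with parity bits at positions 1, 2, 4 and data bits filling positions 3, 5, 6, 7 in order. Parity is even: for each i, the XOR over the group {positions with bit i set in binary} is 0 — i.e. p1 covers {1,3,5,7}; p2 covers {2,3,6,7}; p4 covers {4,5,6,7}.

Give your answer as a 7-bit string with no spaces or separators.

Place data at non-parity positions: p1 p2 0 p4 1 1 0
p1 (pos 1,3,5,7): XOR of data positions = 0⊕1⊕0 = 1
p2 (pos 2,3,6,7): XOR of data positions = 0⊕1⊕0 = 1
p4 (pos 4,5,6,7): XOR of data positions = 1⊕1⊕0 = 0
Codeword: 1100110

1100110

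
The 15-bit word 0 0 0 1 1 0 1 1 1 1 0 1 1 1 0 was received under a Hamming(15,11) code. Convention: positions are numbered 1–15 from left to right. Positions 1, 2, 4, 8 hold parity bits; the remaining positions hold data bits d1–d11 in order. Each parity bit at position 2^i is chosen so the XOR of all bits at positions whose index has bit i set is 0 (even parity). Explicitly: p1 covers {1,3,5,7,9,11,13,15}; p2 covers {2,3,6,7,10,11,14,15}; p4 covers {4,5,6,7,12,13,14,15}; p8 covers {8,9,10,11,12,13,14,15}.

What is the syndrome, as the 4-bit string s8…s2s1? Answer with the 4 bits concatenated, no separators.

0010

s1 (pos 1,3,5,7,9,11,13,15): 0⊕0⊕1⊕1⊕1⊕0⊕1⊕0 = 0
s2 (pos 2,3,6,7,10,11,14,15): 0⊕0⊕0⊕1⊕1⊕0⊕1⊕0 = 1
s4 (pos 4,5,6,7,12,13,14,15): 1⊕1⊕0⊕1⊕1⊕1⊕1⊕0 = 0
s8 (pos 8,9,10,11,12,13,14,15): 1⊕1⊕1⊕0⊕1⊕1⊕1⊕0 = 0
Syndrome s8…s1 = 0010 → error at position 2.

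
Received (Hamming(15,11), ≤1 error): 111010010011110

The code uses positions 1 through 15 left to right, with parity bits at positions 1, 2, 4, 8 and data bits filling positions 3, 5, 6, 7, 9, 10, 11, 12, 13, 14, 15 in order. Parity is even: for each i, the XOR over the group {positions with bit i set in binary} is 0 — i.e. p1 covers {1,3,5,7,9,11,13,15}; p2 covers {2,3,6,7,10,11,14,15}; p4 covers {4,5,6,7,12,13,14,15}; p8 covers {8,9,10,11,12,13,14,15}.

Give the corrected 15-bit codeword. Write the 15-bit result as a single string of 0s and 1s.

s1 (pos 1,3,5,7,9,11,13,15): 1⊕1⊕1⊕0⊕0⊕1⊕1⊕0 = 1
s2 (pos 2,3,6,7,10,11,14,15): 1⊕1⊕0⊕0⊕0⊕1⊕1⊕0 = 0
s4 (pos 4,5,6,7,12,13,14,15): 0⊕1⊕0⊕0⊕1⊕1⊕1⊕0 = 0
s8 (pos 8,9,10,11,12,13,14,15): 1⊕0⊕0⊕1⊕1⊕1⊕1⊕0 = 1
Syndrome s8…s1 = 1001 → error at position 9.
Flip position 9: 111010010011110 → 111010011011110

111010011011110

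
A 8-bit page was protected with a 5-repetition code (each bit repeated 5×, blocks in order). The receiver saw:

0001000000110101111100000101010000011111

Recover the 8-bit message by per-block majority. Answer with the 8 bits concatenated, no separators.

00110101

Block 1 (00010): 1 one → 0
Block 2 (00000): 0 ones → 0
Block 3 (11010): 3 ones → 1
Block 4 (11111): 5 ones → 1
Block 5 (00000): 0 ones → 0
Block 6 (10101): 3 ones → 1
Block 7 (00000): 0 ones → 0
Block 8 (11111): 5 ones → 1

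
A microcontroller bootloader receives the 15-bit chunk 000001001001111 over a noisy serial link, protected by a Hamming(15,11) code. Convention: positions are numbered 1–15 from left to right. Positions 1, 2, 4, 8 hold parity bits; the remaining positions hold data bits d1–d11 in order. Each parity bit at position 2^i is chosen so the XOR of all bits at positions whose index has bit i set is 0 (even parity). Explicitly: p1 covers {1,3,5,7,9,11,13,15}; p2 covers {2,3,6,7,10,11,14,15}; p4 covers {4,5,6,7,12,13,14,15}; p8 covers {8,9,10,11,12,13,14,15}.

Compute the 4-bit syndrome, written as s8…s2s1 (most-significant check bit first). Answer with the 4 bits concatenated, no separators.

1111

s1 (pos 1,3,5,7,9,11,13,15): 0⊕0⊕0⊕0⊕1⊕0⊕1⊕1 = 1
s2 (pos 2,3,6,7,10,11,14,15): 0⊕0⊕1⊕0⊕0⊕0⊕1⊕1 = 1
s4 (pos 4,5,6,7,12,13,14,15): 0⊕0⊕1⊕0⊕1⊕1⊕1⊕1 = 1
s8 (pos 8,9,10,11,12,13,14,15): 0⊕1⊕0⊕0⊕1⊕1⊕1⊕1 = 1
Syndrome s8…s1 = 1111 → error at position 15.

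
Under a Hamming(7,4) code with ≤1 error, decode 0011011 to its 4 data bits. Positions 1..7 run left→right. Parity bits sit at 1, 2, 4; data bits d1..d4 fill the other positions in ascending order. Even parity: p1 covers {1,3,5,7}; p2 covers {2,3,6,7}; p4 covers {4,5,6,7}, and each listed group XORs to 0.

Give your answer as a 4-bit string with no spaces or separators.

s1 (pos 1,3,5,7): 0⊕1⊕0⊕1 = 0
s2 (pos 2,3,6,7): 0⊕1⊕1⊕1 = 1
s4 (pos 4,5,6,7): 1⊕0⊕1⊕1 = 1
Syndrome s4…s1 = 110 → error at position 6.
Flip position 6: 0011011 → 0011001
Read data bits from positions 3,5,6,7: 1001

1001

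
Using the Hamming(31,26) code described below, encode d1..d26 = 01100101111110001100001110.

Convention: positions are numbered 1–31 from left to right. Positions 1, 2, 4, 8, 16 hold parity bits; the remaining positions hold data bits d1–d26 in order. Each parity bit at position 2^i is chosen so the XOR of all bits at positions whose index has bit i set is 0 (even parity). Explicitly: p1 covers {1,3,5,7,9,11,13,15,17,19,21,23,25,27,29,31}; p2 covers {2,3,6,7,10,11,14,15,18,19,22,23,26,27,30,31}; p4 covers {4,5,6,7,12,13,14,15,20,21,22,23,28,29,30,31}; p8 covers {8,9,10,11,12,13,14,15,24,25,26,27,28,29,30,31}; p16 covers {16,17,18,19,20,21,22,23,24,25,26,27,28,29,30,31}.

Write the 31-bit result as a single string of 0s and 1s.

0001110001011111110001100001110

Place data at non-parity positions: p1 p2 0 p4 1 1 0 p8 0 1 0 1 1 1 1 p16 1 1 0 0 0 1 1 0 0 0 0 1 1 1 0
p1 (pos 1,3,5,7,9,11,13,15,17,19,21,23,25,27,29,31): XOR of data positions = 0⊕1⊕0⊕0⊕0⊕1⊕1⊕1⊕0⊕0⊕1⊕0⊕0⊕1⊕0 = 0
p2 (pos 2,3,6,7,10,11,14,15,18,19,22,23,26,27,30,31): XOR of data positions = 0⊕1⊕0⊕1⊕0⊕1⊕1⊕1⊕0⊕1⊕1⊕0⊕0⊕1⊕0 = 0
p4 (pos 4,5,6,7,12,13,14,15,20,21,22,23,28,29,30,31): XOR of data positions = 1⊕1⊕0⊕1⊕1⊕1⊕1⊕0⊕0⊕1⊕1⊕1⊕1⊕1⊕0 = 1
p8 (pos 8,9,10,11,12,13,14,15,24,25,26,27,28,29,30,31): XOR of data positions = 0⊕1⊕0⊕1⊕1⊕1⊕1⊕0⊕0⊕0⊕0⊕1⊕1⊕1⊕0 = 0
p16 (pos 16,17,18,19,20,21,22,23,24,25,26,27,28,29,30,31): XOR of data positions = 1⊕1⊕0⊕0⊕0⊕1⊕1⊕0⊕0⊕0⊕0⊕1⊕1⊕1⊕0 = 1
Codeword: 0001110001011111110001100001110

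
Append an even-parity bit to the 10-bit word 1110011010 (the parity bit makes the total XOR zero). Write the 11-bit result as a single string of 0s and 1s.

11100110100

XOR of the 10 data bits: 1⊕1⊕1⊕0⊕0⊕1⊕1⊕0⊕1⊕0 = 0
Parity bit = 0 (so all 11 bits XOR to 0).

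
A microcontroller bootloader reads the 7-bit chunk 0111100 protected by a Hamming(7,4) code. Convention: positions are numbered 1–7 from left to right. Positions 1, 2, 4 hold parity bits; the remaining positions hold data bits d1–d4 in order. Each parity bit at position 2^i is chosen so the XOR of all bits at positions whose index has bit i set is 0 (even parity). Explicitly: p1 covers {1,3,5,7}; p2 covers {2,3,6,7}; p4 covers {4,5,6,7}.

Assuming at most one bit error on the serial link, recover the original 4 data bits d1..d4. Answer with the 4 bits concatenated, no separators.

s1 (pos 1,3,5,7): 0⊕1⊕1⊕0 = 0
s2 (pos 2,3,6,7): 1⊕1⊕0⊕0 = 0
s4 (pos 4,5,6,7): 1⊕1⊕0⊕0 = 0
Syndrome s4…s1 = 000 → no error.
Read data bits from positions 3,5,6,7: 1100

1100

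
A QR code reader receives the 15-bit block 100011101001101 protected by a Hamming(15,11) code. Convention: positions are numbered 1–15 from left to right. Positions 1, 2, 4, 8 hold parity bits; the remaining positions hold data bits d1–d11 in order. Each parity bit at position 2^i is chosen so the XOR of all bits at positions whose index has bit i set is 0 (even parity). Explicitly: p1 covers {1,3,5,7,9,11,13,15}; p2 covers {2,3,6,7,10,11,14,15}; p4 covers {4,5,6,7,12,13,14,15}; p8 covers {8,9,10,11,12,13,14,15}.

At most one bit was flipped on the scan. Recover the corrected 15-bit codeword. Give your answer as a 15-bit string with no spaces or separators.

110011101001101

s1 (pos 1,3,5,7,9,11,13,15): 1⊕0⊕1⊕1⊕1⊕0⊕1⊕1 = 0
s2 (pos 2,3,6,7,10,11,14,15): 0⊕0⊕1⊕1⊕0⊕0⊕0⊕1 = 1
s4 (pos 4,5,6,7,12,13,14,15): 0⊕1⊕1⊕1⊕1⊕1⊕0⊕1 = 0
s8 (pos 8,9,10,11,12,13,14,15): 0⊕1⊕0⊕0⊕1⊕1⊕0⊕1 = 0
Syndrome s8…s1 = 0010 → error at position 2.
Flip position 2: 100011101001101 → 110011101001101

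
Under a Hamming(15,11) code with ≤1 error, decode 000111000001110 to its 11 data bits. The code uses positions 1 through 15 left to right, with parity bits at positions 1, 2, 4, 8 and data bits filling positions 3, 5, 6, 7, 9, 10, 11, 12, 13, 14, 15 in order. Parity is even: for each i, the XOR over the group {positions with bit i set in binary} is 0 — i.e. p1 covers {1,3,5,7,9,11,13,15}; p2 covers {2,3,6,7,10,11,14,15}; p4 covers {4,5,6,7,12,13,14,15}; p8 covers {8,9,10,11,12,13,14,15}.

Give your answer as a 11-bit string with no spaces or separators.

01100001110

s1 (pos 1,3,5,7,9,11,13,15): 0⊕0⊕1⊕0⊕0⊕0⊕1⊕0 = 0
s2 (pos 2,3,6,7,10,11,14,15): 0⊕0⊕1⊕0⊕0⊕0⊕1⊕0 = 0
s4 (pos 4,5,6,7,12,13,14,15): 1⊕1⊕1⊕0⊕1⊕1⊕1⊕0 = 0
s8 (pos 8,9,10,11,12,13,14,15): 0⊕0⊕0⊕0⊕1⊕1⊕1⊕0 = 1
Syndrome s8…s1 = 1000 → error at position 8.
Flip position 8: 000111000001110 → 000111010001110
Read data bits from positions 3,5,6,7,9,10,11,12,13,14,15: 01100001110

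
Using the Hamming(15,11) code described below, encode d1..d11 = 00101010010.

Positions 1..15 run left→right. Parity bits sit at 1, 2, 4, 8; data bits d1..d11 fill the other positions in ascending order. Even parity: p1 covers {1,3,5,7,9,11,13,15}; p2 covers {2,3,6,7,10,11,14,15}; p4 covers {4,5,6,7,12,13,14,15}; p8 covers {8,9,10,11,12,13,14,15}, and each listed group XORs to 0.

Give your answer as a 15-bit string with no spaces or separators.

Place data at non-parity positions: p1 p2 0 p4 0 1 0 p8 1 0 1 0 0 1 0
p1 (pos 1,3,5,7,9,11,13,15): XOR of data positions = 0⊕0⊕0⊕1⊕1⊕0⊕0 = 0
p2 (pos 2,3,6,7,10,11,14,15): XOR of data positions = 0⊕1⊕0⊕0⊕1⊕1⊕0 = 1
p4 (pos 4,5,6,7,12,13,14,15): XOR of data positions = 0⊕1⊕0⊕0⊕0⊕1⊕0 = 0
p8 (pos 8,9,10,11,12,13,14,15): XOR of data positions = 1⊕0⊕1⊕0⊕0⊕1⊕0 = 1
Codeword: 010001011010010

010001011010010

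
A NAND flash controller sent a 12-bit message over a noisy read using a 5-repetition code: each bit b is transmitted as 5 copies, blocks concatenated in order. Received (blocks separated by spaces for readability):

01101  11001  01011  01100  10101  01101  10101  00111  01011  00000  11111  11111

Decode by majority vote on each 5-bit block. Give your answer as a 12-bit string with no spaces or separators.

111011111011

Block 1 (01101): 3 ones → 1
Block 2 (11001): 3 ones → 1
Block 3 (01011): 3 ones → 1
Block 4 (01100): 2 ones → 0
Block 5 (10101): 3 ones → 1
Block 6 (01101): 3 ones → 1
Block 7 (10101): 3 ones → 1
Block 8 (00111): 3 ones → 1
Block 9 (01011): 3 ones → 1
Block 10 (00000): 0 ones → 0
Block 11 (11111): 5 ones → 1
Block 12 (11111): 5 ones → 1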